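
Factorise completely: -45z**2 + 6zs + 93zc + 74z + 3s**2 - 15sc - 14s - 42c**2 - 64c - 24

-(9z - 3s - 6c - 4)(5z + s - 7c - 6)

Group: -5z(9z - 3s - 6c - 4) + (-s + 7c + 6)(9z - 3s - 6c - 4); both groups contain (9z - 3s - 6c - 4).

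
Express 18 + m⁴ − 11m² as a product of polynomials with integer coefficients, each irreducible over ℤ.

(m + 3)(m − 3)(m² − 2)

Substitute u = m² to get a quadratic in u, then factor.
m² − 2 is irreducible over ℤ (2 is not a perfect square).
m² − 9 is a difference of squares.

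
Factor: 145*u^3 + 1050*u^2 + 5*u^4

Pull out the common factor 5*u^2, then factor the remaining trinomial.

5*u^2*(u + 14)*(u + 15)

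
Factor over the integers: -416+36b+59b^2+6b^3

(6b-13)(b+4)(b+8)

Among the possible rational roots, b = 13/6 is a root, so (6b-13) is a factor; dividing leaves b^2+12b+32.
The remaining quadratic factors as (b+8)(b+4).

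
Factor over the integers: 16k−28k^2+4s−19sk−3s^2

Group: −s(3s+7k−4) − 4k(3s+7k−4); both groups contain (3s+7k−4).

−(s+4k)(3s+7k−4)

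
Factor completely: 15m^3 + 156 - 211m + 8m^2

(3m + 13)(5m - 4)(m - 3)

By the rational root theorem, m = -13/3 is a root, so (3m + 13) divides it; the quotient is 5m^2 - 19m + 12.
The remaining quadratic factors as (m - 3)(5m - 4).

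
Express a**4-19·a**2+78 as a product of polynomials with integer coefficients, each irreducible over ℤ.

(a**2-13)·(a**2-6)

Substitute u = a**2 to get a quadratic in u, then factor.
a**2-13 is irreducible over ℤ (13 is not a perfect square).
a**2-6 is irreducible over ℤ (6 is not a perfect square).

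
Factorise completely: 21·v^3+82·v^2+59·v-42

By the rational root theorem, v = -2 is a root, giving the factor (v+2) and quotient 21·v^2+40·v-21.
The remaining quadratic factors as (3·v+7)(7·v-3).

(3·v+7)·(7·v-3)·(v+2)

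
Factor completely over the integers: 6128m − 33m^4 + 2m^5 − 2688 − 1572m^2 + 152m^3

(2m − 1)(m − 14)(m − 4)(m^2 + 2m + 48)

Among the possible rational roots, m = 1/2 is a root, so (2m − 1) is a factor; dividing leaves m^4 − 16m^3 + 68m^2 − 752m + 2688.
Then m = 14 is a root, so (m − 14) divides it; the quotient is m^3 − 2m^2 + 40m − 192.
Then m = 4 is a root, giving the factor (m − 4) and quotient m^2 + 2m + 48.
The quadratic m^2 + 2m + 48 has discriminant −188 < 0 and is irreducible over ℤ.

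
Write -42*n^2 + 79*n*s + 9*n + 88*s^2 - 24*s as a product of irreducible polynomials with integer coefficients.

-(14*n + 11*s - 3)*(3*n - 8*s)

Group: -14*n*(3*n - 8*s) + (-11*s + 3)*(3*n - 8*s); both groups contain (3*n - 8*s).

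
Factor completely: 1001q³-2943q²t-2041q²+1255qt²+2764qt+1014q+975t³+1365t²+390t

Group: 13q(77q²-256qt-157q+195t²+273t+78) + 5t(77q²-256qt-157q+195t²+273t+78); both groups contain (77q²-256qt-157q+195t²+273t+78), so (13q+5t) is a factor with cofactor 77q²-256qt-157q+195t²+273t+78.
The cofactor groups again: 77q²-256qt-157q+195t²+273t+78 = 11q(7q-15t-6) + (-13t-13)(7q-15t-6); both groups contain (7q-15t-6), giving (11q-13t-13)(7q-15t-6).

(11q-13t-13)(13q+5t)(7q-15t-6)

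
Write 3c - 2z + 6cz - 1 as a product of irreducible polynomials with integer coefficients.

(2z + 1)(3c - 1)

Group as (6cz + 3c) + (-2z - 1) = 3c(2z + 1) - (2z + 1).
Both groups share the factor (2z + 1).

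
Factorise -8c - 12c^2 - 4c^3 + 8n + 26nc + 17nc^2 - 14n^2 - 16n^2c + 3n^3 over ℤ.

Group: n(3n^2 - 4nc - 2n + c^2 + 2c) + (-4c - 4)(3n^2 - 4nc - 2n + c^2 + 2c); both groups contain (3n^2 - 4nc - 2n + c^2 + 2c), so (n - 4c - 4) is a factor with cofactor 3n^2 - 4nc - 2n + c^2 + 2c.
The cofactor groups again: 3n^2 - 4nc - 2n + c^2 + 2c = 3n(n - c) + (-c - 2)(n - c); both groups contain (n - c), giving (3n - c - 2)(n - c).

(n - 4c - 4)(3n - c - 2)(n - c)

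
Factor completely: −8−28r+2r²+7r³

Trying the rational-root candidates, r = −2 is a root, so (r+2) divides it; the quotient is 7r²−12r−4.
The remaining quadratic factors as (r−2)(7r+2).

(7r+2)(r+2)(r−2)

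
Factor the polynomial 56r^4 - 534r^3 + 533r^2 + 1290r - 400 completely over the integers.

(2r - 5)(4r + 5)(7r - 2)(r - 8)

By the rational root theorem, r = -5/4 is a root, so (4r + 5) divides it; the quotient is 14r^3 - 151r^2 + 322r - 80.
Continuing, r = 2/7 is a root, giving the factor (7r - 2) and quotient 2r^2 - 21r + 40.
The remaining quadratic factors as (r - 8)(2r - 5).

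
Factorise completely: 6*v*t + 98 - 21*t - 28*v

Group as (6*v*t - 28*v) + (-21*t + 98) = 2*v*(3*t - 14) - 7*(3*t - 14).
Both groups share the factor (3*t - 14).

(2*v - 7)*(3*t - 14)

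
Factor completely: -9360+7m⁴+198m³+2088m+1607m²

Trying the rational-root candidates, m = -12 is a root, so (m+12) divides it; the quotient is 7m³+114m²+239m-780.
Next, m = -13 is a root, giving the factor (m+13) and quotient 7m²+23m-60.
The remaining quadratic factors as (m+5)(7m-12).

(7m-12)(m+12)(m+13)(m+5)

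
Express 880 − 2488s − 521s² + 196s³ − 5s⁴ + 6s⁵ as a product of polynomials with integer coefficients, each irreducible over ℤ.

Testing divisors of the constant over divisors of the leading coefficient, s = 4 is a root, so (s − 4) is a factor; dividing leaves 6s⁴ + 19s³ + 272s² + 567s − 220.
Next, s = 1/3 is a root, so (3s − 1) is a factor; dividing leaves 2s³ + 7s² + 93s + 220.
Next, s = −5/2 is a root, so (2s + 5) is a factor; dividing leaves s² + s + 44.
The quadratic s² + s + 44 has discriminant −175 < 0 and is irreducible over ℤ.

(2s + 5)(3s − 1)(s − 4)(s² + s + 44)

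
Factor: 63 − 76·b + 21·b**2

Need a pair with product 21·63 = 1323 and sum −76: that's −27 and −49.
Split the middle term: 21·b**2 − 27·b − 49·b + 63 = 3·b·(7·b − 9) − 7·(7·b − 9).

(3·b − 7)·(7·b − 9)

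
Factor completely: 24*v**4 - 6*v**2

Pull out the common factor 6*v**2; 4*v**2 - 1 is a difference of squares.

6*v**2*(2*v + 1)*(2*v - 1)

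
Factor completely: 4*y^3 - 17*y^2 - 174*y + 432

Testing divisors of the constant over divisors of the leading coefficient, y = -6 is a root, giving the factor (y + 6) and quotient 4*y^2 - 41*y + 72.
The remaining quadratic factors as (4*y - 9)(y - 8).

(4*y - 9)*(y + 6)*(y - 8)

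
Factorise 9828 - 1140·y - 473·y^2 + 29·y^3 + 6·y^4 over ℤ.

(2·y + 13)·(3·y - 14)·(y + 9)·(y - 6)

Testing divisors of the constant over divisors of the leading coefficient, y = 14/3 is a root, so (3·y - 14) divides it; the quotient is 2·y^3 + 19·y^2 - 69·y - 702.
Next, y = -13/2 is a root, so (2·y + 13) divides it; the quotient is y^2 + 3·y - 54.
The remaining quadratic factors as (y - 6)(y + 9).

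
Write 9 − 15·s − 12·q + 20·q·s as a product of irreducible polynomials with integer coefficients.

Group as (20·q·s − 12·q) + (−15·s + 9) = 4·q·(5·s − 3) − 3·(5·s − 3).
Both groups share the factor (5·s − 3).

(4·q − 3)·(5·s − 3)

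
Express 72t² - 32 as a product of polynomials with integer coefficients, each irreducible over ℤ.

Pull out the common factor 8; 9t² - 4 is a difference of squares.

8(3t + 2)(3t - 2)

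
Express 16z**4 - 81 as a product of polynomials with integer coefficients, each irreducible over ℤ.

(2z + 3)(2z - 3)(4z**2 + 9)

Difference of squares twice: with A = 2z and B = 3, A⁴ − B⁴ = (A² − B²)(A² + B²), and A² − B² factors again.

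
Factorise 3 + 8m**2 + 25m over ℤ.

(8m + 1)(m + 3)

Need a pair with product 8·3 = 24 and sum 25: that's 24 and 1.
Split the middle term: 8m**2 + 24m + m + 3 = 8m(m + 3) + (m + 3).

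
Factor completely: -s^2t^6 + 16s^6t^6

s^2t^6(2s + 1)(2s - 1)(4s^2 + 1)

Factor out s^2t^6 first: what remains is 16s^4 - 1.
Recognize a difference of squares with the parts 4s^2 and 1.
4s^2 - 1 is again a difference of squares: (2s - 1)(2s + 1).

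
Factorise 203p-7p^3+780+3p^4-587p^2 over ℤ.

By the rational root theorem, p = -13 is a root, so (p+13) is a factor; dividing leaves 3p^3-46p^2+11p+60.
Continuing, p = -1 is a root, giving the factor (p+1) and quotient 3p^2-49p+60.
The remaining quadratic factors as (p-15)(3p-4).

(3p-4)(p+1)(p+13)(p-15)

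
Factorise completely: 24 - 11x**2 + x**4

(x**2 - 3)(x**2 - 8)

Substitute u = x**2 to get a quadratic in u, then factor.
x**2 - 8 is irreducible over ℤ (8 is not a perfect square).
x**2 - 3 is irreducible over ℤ (3 is not a perfect square).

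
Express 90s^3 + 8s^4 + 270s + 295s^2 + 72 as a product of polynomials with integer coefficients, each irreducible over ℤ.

(2s + 1)(4s + 3)(s + 4)(s + 6)

Testing divisors of the constant over divisors of the leading coefficient, s = -6 is a root, so (s + 6) is a factor; dividing leaves 8s^3 + 42s^2 + 43s + 12.
Next, s = -4 is a root, so (s + 4) divides it; the quotient is 8s^2 + 10s + 3.
The remaining quadratic factors as (4s + 3)(2s + 1).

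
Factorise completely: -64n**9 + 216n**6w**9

Factor out 8n**6 first: what remains is -8n**3 + 27w**9.
Recognize a difference of cubes with the parts 3w**3 and 2n.

-8n**6(2n - 3w**3)(4n**2 + 6nw**3 + 9w**6)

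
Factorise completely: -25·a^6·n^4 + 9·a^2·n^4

Pull out the common factor a^2·n^4, leaving -25·a^4 + 9.
Recognize a difference of squares with the parts 3 and 5·a^2.

-a^2·n^4·(5·a^2 + 3)·(5·a^2 - 3)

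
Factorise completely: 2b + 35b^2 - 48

Need a pair with product 35·(-48) = -1680 and sum 2: that's 42 and -40.
Split the middle term: 35b^2 + 42b - 40b - 48 = 7b(5b + 6) - 8(5b + 6).

(5b + 6)(7b - 8)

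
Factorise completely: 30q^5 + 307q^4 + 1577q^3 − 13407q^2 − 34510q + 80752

Trying the rational-root candidates, q = −7/2 is a root, so (2q + 7) divides it; the quotient is 15q^4 + 101q^3 + 435q^2 − 8226q + 11536.
Next, q = 8/5 is a root, giving the factor (5q − 8) and quotient 3q^3 + 25q^2 + 127q − 1442.
Continuing, q = 14/3 is a root, so (3q − 14) divides it; the quotient is q^2 + 13q + 103.
The quadratic q^2 + 13q + 103 has discriminant −243 < 0 and is irreducible over ℤ.

(2q + 7)(3q − 14)(5q − 8)(q^2 + 13q + 103)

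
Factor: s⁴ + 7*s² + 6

Substitute u = s² to get a quadratic in u, then factor.
s² + 1 is irreducible over ℤ (sum of squares).
s² + 6 is irreducible over ℤ (always positive, so no real roots).

(s² + 1)*(s² + 6)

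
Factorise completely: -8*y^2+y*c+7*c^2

Group: -y*(8*y+7*c) + c*(8*y+7*c); both groups contain (8*y+7*c).

-(y-c)*(8*y+7*c)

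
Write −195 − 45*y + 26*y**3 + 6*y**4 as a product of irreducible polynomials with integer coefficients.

(3*y + 13)*(2*y**3 − 15)

Group as (6*y**4 − 45*y) + (26*y**3 − 195) = 3*y*(2*y**3 − 15) + 13*(2*y**3 − 15).
Both groups share the factor (2*y**3 − 15).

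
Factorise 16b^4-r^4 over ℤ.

(2b)⁴ − (r)⁴ = ((2b)² − (r)²)((2b)² + (r)²); the first factor splits again, the second (4b^2+r^2) is irreducible.

(2b+r)(2b-r)(4b^2+r^2)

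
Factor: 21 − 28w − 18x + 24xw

Group as (24xw − 18x) + (−28w + 21) = 6x(4w − 3) − 7(4w − 3).
Both groups share the factor (4w − 3).

(4w − 3)(6x − 7)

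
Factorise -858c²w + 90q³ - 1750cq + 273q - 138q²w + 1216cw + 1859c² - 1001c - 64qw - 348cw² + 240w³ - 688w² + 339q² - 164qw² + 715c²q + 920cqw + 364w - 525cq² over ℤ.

(11c - 3q - 4w)(13c - 6q + 10w - 7)(5q - 6w + 13)

Group: 5q(143c² - 105cq + 58cw - 77c + 18q² - 6qw + 21q - 40w² + 28w) + (-6w + 13)(143c² - 105cq + 58cw - 77c + 18q² - 6qw + 21q - 40w² + 28w); both groups contain (143c² - 105cq + 58cw - 77c + 18q² - 6qw + 21q - 40w² + 28w), so (5q - 6w + 13) is a factor with cofactor 143c² - 105cq + 58cw - 77c + 18q² - 6qw + 21q - 40w² + 28w.
The cofactor groups again: 143c² - 105cq + 58cw - 77c + 18q² - 6qw + 21q - 40w² + 28w = 11c(13c - 6q + 10w - 7) + (-3q - 4w)(13c - 6q + 10w - 7); both groups contain (13c - 6q + 10w - 7), giving (11c - 3q - 4w)(13c - 6q + 10w - 7).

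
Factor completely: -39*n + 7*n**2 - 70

Need a pair with product 7·(-70) = -490 and sum -39: that's 10 and -49.
Split the middle term: 7*n**2 + 10*n - 49*n - 70 = n*(7*n + 10) - 7*(7*n + 10).

(7*n + 10)*(n - 7)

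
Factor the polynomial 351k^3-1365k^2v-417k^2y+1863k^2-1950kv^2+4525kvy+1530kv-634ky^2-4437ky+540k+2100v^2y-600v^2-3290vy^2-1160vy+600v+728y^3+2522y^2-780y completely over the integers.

(13k-14y+4)(3k-15v+4y+15)(9k+10v-13y)

Group: 13k(27k^2-105kv-3ky+135k-150v^2+235vy+150v-52y^2-195y) + (-14y+4)(27k^2-105kv-3ky+135k-150v^2+235vy+150v-52y^2-195y); both groups contain (27k^2-105kv-3ky+135k-150v^2+235vy+150v-52y^2-195y), so (13k-14y+4) is a factor with cofactor 27k^2-105kv-3ky+135k-150v^2+235vy+150v-52y^2-195y.
The cofactor groups again: 27k^2-105kv-3ky+135k-150v^2+235vy+150v-52y^2-195y = 9k(3k-15v+4y+15) + (10v-13y)(3k-15v+4y+15); both groups contain (3k-15v+4y+15), giving (9k+10v-13y)(3k-15v+4y+15).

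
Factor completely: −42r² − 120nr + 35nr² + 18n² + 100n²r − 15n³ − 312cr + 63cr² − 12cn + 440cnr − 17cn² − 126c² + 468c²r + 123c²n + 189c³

Group: 7c(27c² + 6cn + 63cr − 18c − 5n² + 35nr + 6n − 42r) + (3n + r)(27c² + 6cn + 63cr − 18c − 5n² + 35nr + 6n − 42r); both groups contain (27c² + 6cn + 63cr − 18c − 5n² + 35nr + 6n − 42r), so (7c + 3n + r) is a factor with cofactor 27c² + 6cn + 63cr − 18c − 5n² + 35nr + 6n − 42r.
The cofactor groups again: 27c² + 6cn + 63cr − 18c − 5n² + 35nr + 6n − 42r = 9c(3c − n + 7r) + (5n − 6)(3c − n + 7r); both groups contain (3c − n + 7r), giving (9c + 5n − 6)(3c − n + 7r).

(3c − n + 7r)(7c + 3n + r)(9c + 5n − 6)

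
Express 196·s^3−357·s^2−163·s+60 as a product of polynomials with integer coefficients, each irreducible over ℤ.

(4·s−1)·(7·s+4)·(7·s−15)

Among the possible rational roots, s = 1/4 is a root, so (4·s−1) divides it; the quotient is 49·s^2−77·s−60.
The remaining quadratic factors as (7·s+4)(7·s−15).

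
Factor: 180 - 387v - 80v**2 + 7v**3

(7v - 3)(v + 4)(v - 15)

By the rational root theorem, v = -4 is a root, so (v + 4) is a factor; dividing leaves 7v**2 - 108v + 45.
The remaining quadratic factors as (7v - 3)(v - 15).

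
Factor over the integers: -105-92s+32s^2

Need a pair with product 32·(-105) = -3360 and sum -92: that's -120 and 28.
Split the middle term: 32s^2-120s + 28s-105 = 8s(4s-15) + 7(4s-15).

(4s-15)(8s+7)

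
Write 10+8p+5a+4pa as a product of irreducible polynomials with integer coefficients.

Group as (4pa+8p) + (5a+10) = 4p(a+2) + 5(a+2).
Both groups share the factor (a+2).

(4p+5)(a+2)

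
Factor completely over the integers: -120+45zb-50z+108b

Group as (45zb-50z) + (108b-120) = 5z(9b-10) + 12(9b-10).
Both groups share the factor (9b-10).

(5z+12)(9b-10)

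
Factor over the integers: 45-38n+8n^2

(2n-5)(4n-9)

Need a pair with product 8·45 = 360 and sum -38: that's -18 and -20.
Split the middle term: 8n^2-18n - 20n+45 = 2n(4n-9) - 5(4n-9).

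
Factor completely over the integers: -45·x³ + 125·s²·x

Every term has a factor of 5·x. Then 25·s² - 9·x² = (5·s)² − (3·x)².

5·x·(5·s + 3·x)·(5·s - 3·x)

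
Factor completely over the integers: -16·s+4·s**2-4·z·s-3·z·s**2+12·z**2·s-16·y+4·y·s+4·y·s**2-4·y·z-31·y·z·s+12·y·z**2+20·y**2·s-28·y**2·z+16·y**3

(4·y-3·z+4)·(4·y-4·z+s-4)·(y+s)

Group: 4·y·(4·y**2-3·y·z+4·y·s+4·y-3·z·s+4·s) + (-4·z+s-4)·(4·y**2-3·y·z+4·y·s+4·y-3·z·s+4·s); both groups contain (4·y**2-3·y·z+4·y·s+4·y-3·z·s+4·s), so (4·y-4·z+s-4) is a factor with cofactor 4·y**2-3·y·z+4·y·s+4·y-3·z·s+4·s.
The cofactor groups again: 4·y**2-3·y·z+4·y·s+4·y-3·z·s+4·s = y·(4·y-3·z+4) + s·(4·y-3·z+4); both groups contain (4·y-3·z+4), giving (y+s)·(4·y-3·z+4).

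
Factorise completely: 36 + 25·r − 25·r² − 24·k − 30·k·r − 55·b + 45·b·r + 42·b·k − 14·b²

Group: −7·b·(2·b − 6·k − 5·r + 9) + (5·r + 4)·(2·b − 6·k − 5·r + 9); both groups contain (2·b − 6·k − 5·r + 9).

−(2·b − 6·k − 5·r + 9)·(7·b − 5·r − 4)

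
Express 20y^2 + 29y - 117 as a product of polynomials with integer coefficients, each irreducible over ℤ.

(4y + 13)(5y - 9)

Need a pair with product 20·(-117) = -2340 and sum 29: that's -36 and 65.
Split the middle term: 20y^2 - 36y + 65y - 117 = 4y(5y - 9) + 13(5y - 9).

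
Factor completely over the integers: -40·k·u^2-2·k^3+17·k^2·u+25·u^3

-(2·k-5·u)·(k-5·u)·(k-u)

Group: 2·k·(-k^2+6·k·u-5·u^2) - 5·u·(-k^2+6·k·u-5·u^2); both groups contain (-k^2+6·k·u-5·u^2), so (2·k-5·u) is a factor with cofactor -k^2+6·k·u-5·u^2.
The cofactor groups again: -k^2+6·k·u-5·u^2 = -k·(k-5·u) + u·(k-5·u); both groups contain (k-5·u), giving -(k-u)·(k-5·u).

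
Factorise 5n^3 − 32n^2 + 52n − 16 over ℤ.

(5n − 2)(n − 2)(n − 4)

Trying the rational-root candidates, n = 4 is a root, so (n − 4) divides it; the quotient is 5n^2 − 12n + 4.
The remaining quadratic factors as (5n − 2)(n − 2).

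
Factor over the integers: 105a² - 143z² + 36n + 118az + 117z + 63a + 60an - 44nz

(15a - 11z + 9)(7a + 4n + 13z)

Group: 7a(15a - 11z + 9) + (4n + 13z)(15a - 11z + 9); both groups contain (15a - 11z + 9).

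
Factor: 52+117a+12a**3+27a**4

Group as (27a**4+117a) + (12a**3+52) = 9a(3a**3+13) + 4(3a**3+13).
Both groups share the factor (3a**3+13).

(9a+4)(3a**3+13)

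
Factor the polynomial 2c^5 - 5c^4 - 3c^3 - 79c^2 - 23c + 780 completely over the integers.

(2c + 5)(c - 3)(c - 4)(c^2 + 2c + 13)

Trying the rational-root candidates, c = 3 is a root, so (c - 3) is a factor; dividing leaves 2c^4 + c^3 - 79c - 260.
Continuing, c = -5/2 is a root, so (2c + 5) is a factor; dividing leaves c^3 - 2c^2 + 5c - 52.
Next, c = 4 is a root, so (c - 4) divides it; the quotient is c^2 + 2c + 13.
The quadratic c^2 + 2c + 13 has discriminant -48 < 0 and is irreducible over ℤ.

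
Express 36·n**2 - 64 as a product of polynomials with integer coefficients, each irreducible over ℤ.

4·(3·n + 4)·(3·n - 4)

Pull out the common factor 4; 9·n**2 - 16 is a difference of squares.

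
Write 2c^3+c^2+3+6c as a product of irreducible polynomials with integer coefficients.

Group as (2c^3+6c) + (c^2+3) = 2c(c^2+3) + (c^2+3).
Both groups share the factor (c^2+3).

(2c+1)(c^2+3)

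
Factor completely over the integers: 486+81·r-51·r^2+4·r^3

Among the possible rational roots, r = 9 is a root, so (r-9) is a factor; dividing leaves 4·r^2-15·r-54.
The remaining quadratic factors as (r-6)(4·r+9).

(4·r+9)·(r-6)·(r-9)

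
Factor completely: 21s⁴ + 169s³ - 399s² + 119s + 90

(3s + 1)(7s - 9)(s + 10)(s - 1)

Among the possible rational roots, s = 9/7 is a root, giving the factor (7s - 9) and quotient 3s³ + 28s² - 21s - 10.
Next, s = -1/3 is a root, so (3s + 1) divides it; the quotient is s² + 9s - 10.
The remaining quadratic factors as (s - 1)(s + 10).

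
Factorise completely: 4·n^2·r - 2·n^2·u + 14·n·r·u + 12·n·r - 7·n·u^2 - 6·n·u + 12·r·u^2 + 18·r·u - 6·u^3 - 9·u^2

(2·n + 3·u)·(2·r - u)·(n + 2·u + 3)

Group: n·(4·n·r - 2·n·u + 6·r·u - 3·u^2) + (2·u + 3)·(4·n·r - 2·n·u + 6·r·u - 3·u^2); both groups contain (4·n·r - 2·n·u + 6·r·u - 3·u^2), so (n + 2·u + 3) is a factor with cofactor 4·n·r - 2·n·u + 6·r·u - 3·u^2.
The cofactor groups again: 4·n·r - 2·n·u + 6·r·u - 3·u^2 = 2·n·(2·r - u) + 3·u·(2·r - u); both groups contain (2·r - u), giving (2·n + 3·u)·(2·r - u).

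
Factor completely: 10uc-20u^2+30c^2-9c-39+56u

-(2u-3c-3)(10u+10c-13)

Group: -2u(10u+10c-13) + (3c+3)(10u+10c-13); both groups contain (10u+10c-13).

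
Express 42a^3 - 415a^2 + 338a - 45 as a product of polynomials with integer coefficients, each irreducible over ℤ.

(6a - 1)(7a - 5)(a - 9)

Among the possible rational roots, a = 5/7 is a root, so (7a - 5) is a factor; dividing leaves 6a^2 - 55a + 9.
The remaining quadratic factors as (a - 9)(6a - 1).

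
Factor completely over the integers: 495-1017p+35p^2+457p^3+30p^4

Testing divisors of the constant over divisors of the leading coefficient, p = -11/6 is a root, so (6p+11) is a factor; dividing leaves 5p^3+67p^2-117p+45.
Then p = 1 is a root, so (p-1) is a factor; dividing leaves 5p^2+72p-45.
The remaining quadratic factors as (5p-3)(p+15).

(5p-3)(6p+11)(p+15)(p-1)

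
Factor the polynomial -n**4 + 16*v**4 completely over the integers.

(2*v - n)*(2*v + n)*(4*v**2 + n**2)

Difference of squares twice: with A = 2*v and B = n, A⁴ − B⁴ = (A² − B²)(A² + B²), and A² − B² factors again.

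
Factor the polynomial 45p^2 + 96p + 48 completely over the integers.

Pull out the common factor 3, then factor the remaining trinomial.

3(3p + 4)(5p + 4)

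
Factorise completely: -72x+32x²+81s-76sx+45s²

Group: 5s(9s-8x) + (-4x+9)(9s-8x); both groups contain (9s-8x).

(5s-4x+9)(9s-8x)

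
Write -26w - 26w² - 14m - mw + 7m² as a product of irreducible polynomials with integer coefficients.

(7m + 13w)(m - 2w - 2)

Group: m(7m + 13w) + (-2w - 2)(7m + 13w); both groups contain (7m + 13w).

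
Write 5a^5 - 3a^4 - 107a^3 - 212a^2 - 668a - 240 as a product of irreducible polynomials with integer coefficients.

(5a + 2)(a + 4)(a - 6)(a^2 + a + 5)

Among the possible rational roots, a = -2/5 is a root, so (5a + 2) is a factor; dividing leaves a^4 - a^3 - 21a^2 - 34a - 120.
Then a = 6 is a root, so (a - 6) is a factor; dividing leaves a^3 + 5a^2 + 9a + 20.
Continuing, a = -4 is a root, so (a + 4) is a factor; dividing leaves a^2 + a + 5.
The quadratic a^2 + a + 5 has discriminant -19 < 0 and is irreducible over ℤ.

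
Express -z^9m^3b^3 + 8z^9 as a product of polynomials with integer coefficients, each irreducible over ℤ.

-z^9(mb - 2)(m^2b^2 + 2mb + 4)

Every term has a factor of z^9; factoring it out leaves -m^3b^3 + 8.
Recognize a difference of cubes with the parts 2 and mb.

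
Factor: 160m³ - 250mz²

Factor out 10m, leaving 16m² - 25z², which is a difference of two squares.

10m(4m + 5z)(4m - 5z)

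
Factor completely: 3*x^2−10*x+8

Need a pair with product 3·8 = 24 and sum −10: that's −4 and −6.
Split the middle term: 3*x^2−4*x − 6*x+8 = x*(3*x−4) − 2*(3*x−4).

(3*x−4)*(x−2)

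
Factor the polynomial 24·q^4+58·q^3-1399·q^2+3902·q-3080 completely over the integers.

(4·q-7)·(6·q-11)·(q+10)·(q-4)

By the rational root theorem, q = 11/6 is a root, so (6·q-11) divides it; the quotient is 4·q^3+17·q^2-202·q+280.
Continuing, q = 4 is a root, so (q-4) divides it; the quotient is 4·q^2+33·q-70.
The remaining quadratic factors as (q+10)(4·q-7).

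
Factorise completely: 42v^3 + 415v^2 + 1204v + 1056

Testing divisors of the constant over divisors of the leading coefficient, v = -11/2 is a root, so (2v + 11) divides it; the quotient is 21v^2 + 92v + 96.
The remaining quadratic factors as (3v + 8)(7v + 12).

(2v + 11)(3v + 8)(7v + 12)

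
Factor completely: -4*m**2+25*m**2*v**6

Every term has a factor of m**2; factoring it out leaves 25*v**6-4.
Recognize a difference of squares with the parts 5*v**3 and 2.

m**2*(5*v**3+2)*(5*v**3-2)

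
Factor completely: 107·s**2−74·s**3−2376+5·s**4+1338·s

Testing divisors of the constant over divisors of the leading coefficient, s = 9/5 is a root, giving the factor (5·s−9) and quotient s**3−13·s**2−2·s+264.
Next, s = −4 is a root, so (s+4) divides it; the quotient is s**2−17·s+66.
The remaining quadratic factors as (s−11)(s−6).

(5·s−9)·(s+4)·(s−11)·(s−6)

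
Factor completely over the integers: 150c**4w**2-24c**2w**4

6c**2w**2(5c+2w)(5c-2w)

Pull out the common factor 6c**2w**2; 25c**2-4w**2 is a difference of squares.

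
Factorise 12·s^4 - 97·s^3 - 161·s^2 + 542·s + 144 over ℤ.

By the rational root theorem, s = -1/4 is a root, giving the factor (4·s + 1) and quotient 3·s^3 - 25·s^2 - 34·s + 144.
Continuing, s = 2 is a root, so (s - 2) is a factor; dividing leaves 3·s^2 - 19·s - 72.
The remaining quadratic factors as (s - 9)(3·s + 8).

(3·s + 8)·(4·s + 1)·(s - 2)·(s - 9)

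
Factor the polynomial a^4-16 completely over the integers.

(a)⁴ − (2)⁴ = ((a)² − (2)²)((a)² + (2)²); the first factor splits again, the second (a^2+4) is irreducible.

(a+2)(a-2)(a^2+4)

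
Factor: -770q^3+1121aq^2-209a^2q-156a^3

Group: 4a(-39a^2-101aq+154q^2) - 5q(-39a^2-101aq+154q^2); both groups contain (-39a^2-101aq+154q^2), so (4a-5q) is a factor with cofactor -39a^2-101aq+154q^2.
The cofactor groups again: -39a^2-101aq+154q^2 = -3a(13a-14q) - 11q(13a-14q); both groups contain (13a-14q), giving -(3a+11q)(13a-14q).

-(13a-14q)(3a+11q)(4a-5q)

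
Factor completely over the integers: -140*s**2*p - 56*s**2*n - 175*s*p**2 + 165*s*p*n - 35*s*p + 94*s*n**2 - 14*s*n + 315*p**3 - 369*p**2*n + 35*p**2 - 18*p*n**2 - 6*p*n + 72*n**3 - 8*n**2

-(4*s + 9*p - 9*n + 1)*(5*p + 2*n)*(7*s - 7*p + 4*n)

Group: 4*s*(-35*s*p - 14*s*n + 35*p**2 - 6*p*n - 8*n**2) + (9*p - 9*n + 1)*(-35*s*p - 14*s*n + 35*p**2 - 6*p*n - 8*n**2); both groups contain (-35*s*p - 14*s*n + 35*p**2 - 6*p*n - 8*n**2), so (4*s + 9*p - 9*n + 1) is a factor with cofactor -35*s*p - 14*s*n + 35*p**2 - 6*p*n - 8*n**2.
The cofactor groups again: -35*s*p - 14*s*n + 35*p**2 - 6*p*n - 8*n**2 = -7*s*(5*p + 2*n) + (7*p - 4*n)*(5*p + 2*n); both groups contain (5*p + 2*n), giving -(7*s - 7*p + 4*n)*(5*p + 2*n).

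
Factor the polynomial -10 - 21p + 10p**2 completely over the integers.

(2p - 5)(5p + 2)

Need a pair with product 10·(-10) = -100 and sum -21: that's -25 and 4.
Split the middle term: 10p**2 - 25p + 4p - 10 = 5p(2p - 5) + 2(2p - 5).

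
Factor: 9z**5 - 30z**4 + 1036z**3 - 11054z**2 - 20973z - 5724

Among the possible rational roots, z = -4/3 is a root, so (3z + 4) divides it; the quotient is 3z**4 - 14z**3 + 364z**2 - 4170z - 1431.
Next, z = 9 is a root, giving the factor (z - 9) and quotient 3z**3 + 13z**2 + 481z + 159.
Next, z = -1/3 is a root, so (3z + 1) divides it; the quotient is z**2 + 4z + 159.
The quadratic z**2 + 4z + 159 has discriminant -620 < 0 and is irreducible over ℤ.

(3z + 1)(3z + 4)(z - 9)(z**2 + 4z + 159)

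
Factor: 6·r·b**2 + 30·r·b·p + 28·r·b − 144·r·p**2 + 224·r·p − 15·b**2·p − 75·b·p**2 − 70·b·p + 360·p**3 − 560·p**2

Group: b·(6·r·b − 18·r·p + 28·r − 15·b·p + 45·p**2 − 70·p) + 8·p·(6·r·b − 18·r·p + 28·r − 15·b·p + 45·p**2 − 70·p); both groups contain (6·r·b − 18·r·p + 28·r − 15·b·p + 45·p**2 − 70·p), so (b + 8·p) is a factor with cofactor 6·r·b − 18·r·p + 28·r − 15·b·p + 45·p**2 − 70·p.
The cofactor groups again: 6·r·b − 18·r·p + 28·r − 15·b·p + 45·p**2 − 70·p = 3·b·(2·r − 5·p) + (−9·p + 14)·(2·r − 5·p); both groups contain (2·r − 5·p), giving (3·b − 9·p + 14)·(2·r − 5·p).

(2·r − 5·p)·(3·b − 9·p + 14)·(b + 8·p)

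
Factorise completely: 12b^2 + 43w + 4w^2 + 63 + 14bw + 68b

Group: 2b(6b + 4w + 7) + (w + 9)(6b + 4w + 7); both groups contain (6b + 4w + 7).

(2b + w + 9)(6b + 4w + 7)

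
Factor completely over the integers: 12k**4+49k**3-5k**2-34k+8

(3k-2)(4k-1)(k+1)(k+4)

Trying the rational-root candidates, k = 2/3 is a root, giving the factor (3k-2) and quotient 4k**3+19k**2+11k-4.
Next, k = -4 is a root, so (k+4) is a factor; dividing leaves 4k**2+3k-1.
The remaining quadratic factors as (k+1)(4k-1).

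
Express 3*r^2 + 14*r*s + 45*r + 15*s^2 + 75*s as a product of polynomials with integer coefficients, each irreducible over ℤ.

Group: 3*r*(r + 3*s + 15) + 5*s*(r + 3*s + 15); both groups contain (r + 3*s + 15).

(3*r + 5*s)*(r + 3*s + 15)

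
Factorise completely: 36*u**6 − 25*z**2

Recognize a difference of squares with the parts 6*u**3 and 5*z.

−(5*z − 6*u**3)*(5*z + 6*u**3)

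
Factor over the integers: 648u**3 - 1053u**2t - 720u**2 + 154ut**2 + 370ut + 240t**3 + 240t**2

(9u - 10t - 10)(9u - 8t)(8u + 3t)

Group: 9u(72u**2 - 37ut - 24t**2) + (-10t - 10)(72u**2 - 37ut - 24t**2); both groups contain (72u**2 - 37ut - 24t**2), so (9u - 10t - 10) is a factor with cofactor 72u**2 - 37ut - 24t**2.
The cofactor groups again: 72u**2 - 37ut - 24t**2 = 9u(8u + 3t) - 8t(8u + 3t); both groups contain (8u + 3t), giving (9u - 8t)(8u + 3t).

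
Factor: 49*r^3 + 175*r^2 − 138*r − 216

Trying the rational-root candidates, r = 9/7 is a root, so (7*r − 9) divides it; the quotient is 7*r^2 + 34*r + 24.
The remaining quadratic factors as (r + 4)(7*r + 6).

(7*r + 6)*(7*r − 9)*(r + 4)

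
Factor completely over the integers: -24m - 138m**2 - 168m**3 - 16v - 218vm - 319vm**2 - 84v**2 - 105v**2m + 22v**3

Group: 2v(11v**2 - 69vm - 42v - 56m**2 - 46m - 8) + 3m(11v**2 - 69vm - 42v - 56m**2 - 46m - 8); both groups contain (11v**2 - 69vm - 42v - 56m**2 - 46m - 8), so (2v + 3m) is a factor with cofactor 11v**2 - 69vm - 42v - 56m**2 - 46m - 8.
The cofactor groups again: 11v**2 - 69vm - 42v - 56m**2 - 46m - 8 = v(11v + 8m + 2) + (-7m - 4)(11v + 8m + 2); both groups contain (11v + 8m + 2), giving (v - 7m - 4)(11v + 8m + 2).

(v - 7m - 4)(2v + 3m)(11v + 8m + 2)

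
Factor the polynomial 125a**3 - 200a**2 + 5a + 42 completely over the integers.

Trying the rational-root candidates, a = 7/5 is a root, so (5a - 7) divides it; the quotient is 25a**2 - 5a - 6.
The remaining quadratic factors as (5a + 2)(5a - 3).

(5a + 2)(5a - 3)(5a - 7)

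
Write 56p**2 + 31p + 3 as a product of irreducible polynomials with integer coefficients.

(7p + 3)(8p + 1)

Need a pair with product 56·3 = 168 and sum 31: that's 7 and 24.
Split the middle term: 56p**2 + 7p + 24p + 3 = 7p(8p + 1) + 3(8p + 1).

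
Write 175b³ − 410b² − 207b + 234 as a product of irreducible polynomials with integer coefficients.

(5b − 13)(5b − 3)(7b + 6)

By the rational root theorem, b = 3/5 is a root, so (5b − 3) is a factor; dividing leaves 35b² − 61b − 78.
The remaining quadratic factors as (7b + 6)(5b − 13).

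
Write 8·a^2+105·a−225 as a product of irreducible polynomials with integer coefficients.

Need a pair with product 8·(−225) = −1800 and sum 105: that's −15 and 120.
Split the middle term: 8·a^2−15·a + 120·a−225 = a·(8·a−15) + 15·(8·a−15).

(8·a−15)·(a+15)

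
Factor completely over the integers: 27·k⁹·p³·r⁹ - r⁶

r⁶·(3·k³·p·r - 1)·(9·k⁶·p²·r² + 3·k³·p·r + 1)

Factor out r⁶ first: what remains is 27·k⁹·p³·r³ - 1.
Recognize a difference of cubes with the parts 3·k³·p·r and 1.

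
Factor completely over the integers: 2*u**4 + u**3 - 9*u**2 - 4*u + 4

(2*u - 1)*(u + 1)*(u + 2)*(u - 2)

Among the possible rational roots, u = -2 is a root, so (u + 2) is a factor; dividing leaves 2*u**3 - 3*u**2 - 3*u + 2.
Then u = -1 is a root, so (u + 1) is a factor; dividing leaves 2*u**2 - 5*u + 2.
The remaining quadratic factors as (u - 2)(2*u - 1).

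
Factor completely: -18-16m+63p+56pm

(7p-2)(8m+9)

Group as (56pm+63p) + (-16m-18) = 7p(8m+9) - 2(8m+9).
Both groups share the factor (8m+9).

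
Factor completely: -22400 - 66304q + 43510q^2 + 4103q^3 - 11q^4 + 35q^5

Among the possible rational roots, q = -2/7 is a root, so (7q + 2) is a factor; dividing leaves 5q^4 - 3q^3 + 587q^2 + 6048q - 11200.
Next, q = 8/5 is a root, so (5q - 8) is a factor; dividing leaves q^3 + q^2 + 119q + 1400.
Continuing, q = -8 is a root, giving the factor (q + 8) and quotient q^2 - 7q + 175.
The quadratic q^2 - 7q + 175 has discriminant -651 < 0 and is irreducible over ℤ.

(5q - 8)(7q + 2)(q + 8)(q^2 - 7q + 175)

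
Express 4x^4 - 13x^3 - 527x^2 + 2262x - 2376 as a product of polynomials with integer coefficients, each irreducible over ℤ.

Trying the rational-root candidates, x = 11 is a root, so (x - 11) divides it; the quotient is 4x^3 + 31x^2 - 186x + 216.
Continuing, x = 2 is a root, giving the factor (x - 2) and quotient 4x^2 + 39x - 108.
The remaining quadratic factors as (4x - 9)(x + 12).

(4x - 9)(x + 12)(x - 11)(x - 2)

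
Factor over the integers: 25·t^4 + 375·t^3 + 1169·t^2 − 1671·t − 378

By the rational root theorem, t = 6/5 is a root, so (5·t − 6) is a factor; dividing leaves 5·t^3 + 81·t^2 + 331·t + 63.
Continuing, t = −7 is a root, giving the factor (t + 7) and quotient 5·t^2 + 46·t + 9.
The remaining quadratic factors as (5·t + 1)(t + 9).

(5·t + 1)·(5·t − 6)·(t + 7)·(t + 9)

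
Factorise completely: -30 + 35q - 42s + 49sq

Group as (49sq - 42s) + (35q - 30) = 7s(7q - 6) + 5(7q - 6).
Both groups share the factor (7q - 6).

(7q - 6)(7s + 5)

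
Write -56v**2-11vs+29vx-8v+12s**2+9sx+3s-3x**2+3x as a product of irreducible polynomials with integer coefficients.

Group: -8v(7v+4s-x+1) + (3s+3x)(7v+4s-x+1); both groups contain (7v+4s-x+1).

-(8v-3s-3x)(7v+4s-x+1)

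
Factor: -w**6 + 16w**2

-w**2(w + 2)(w - 2)(w**2 + 4)

Factor out w**2 first: what remains is -w**4 + 16.
Recognize a difference of squares with the parts 4 and w**2.
-w**2 + 4 is again a difference of squares: (-w + 2)(w + 2).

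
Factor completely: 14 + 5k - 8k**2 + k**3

By the rational root theorem, k = -1 is a root, giving the factor (k + 1) and quotient k**2 - 9k + 14.
The remaining quadratic factors as (k - 2)(k - 7).

(k + 1)(k - 2)(k - 7)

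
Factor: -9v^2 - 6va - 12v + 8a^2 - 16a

-(3v - 2a + 4)(3v + 4a)

Group: -3v(3v + 4a) + (2a - 4)(3v + 4a); both groups contain (3v + 4a).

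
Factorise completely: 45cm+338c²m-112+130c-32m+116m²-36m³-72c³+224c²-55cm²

Group: 9c(-8c²+34cm+32c+9m²-11m-14) + (-4m+8)(-8c²+34cm+32c+9m²-11m-14); both groups contain (-8c²+34cm+32c+9m²-11m-14), so (9c-4m+8) is a factor with cofactor -8c²+34cm+32c+9m²-11m-14.
The cofactor groups again: -8c²+34cm+32c+9m²-11m-14 = -2c(4c+m-2) + (9m+7)(4c+m-2); both groups contain (4c+m-2), giving -(2c-9m-7)(4c+m-2).

-(2c-9m-7)(4c+m-2)(9c-4m+8)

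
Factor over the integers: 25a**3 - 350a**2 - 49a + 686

Among the possible rational roots, a = 7/5 is a root, so (5a - 7) is a factor; dividing leaves 5a**2 - 63a - 98.
The remaining quadratic factors as (5a + 7)(a - 14).

(5a + 7)(5a - 7)(a - 14)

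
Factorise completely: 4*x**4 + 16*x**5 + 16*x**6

4*x**4*(2*x + 1)**2

Pull out the common factor 4*x**4, leaving 4*x**2 + 4*x + 1.
Recognize a perfect-square trinomial with the parts 2*x and 1.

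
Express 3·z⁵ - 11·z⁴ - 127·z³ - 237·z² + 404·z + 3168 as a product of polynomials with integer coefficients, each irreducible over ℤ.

(3·z - 8)·(z + 4)·(z - 9)·(z² + 4·z + 11)

Testing divisors of the constant over divisors of the leading coefficient, z = -4 is a root, so (z + 4) is a factor; dividing leaves 3·z⁴ - 23·z³ - 35·z² - 97·z + 792.
Continuing, z = 9 is a root, so (z - 9) is a factor; dividing leaves 3·z³ + 4·z² + z - 88.
Next, z = 8/3 is a root, so (3·z - 8) is a factor; dividing leaves z² + 4·z + 11.
The quadratic z² + 4·z + 11 has discriminant -28 < 0 and is irreducible over ℤ.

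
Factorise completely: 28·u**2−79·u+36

(4·u−9)·(7·u−4)

Need a pair with product 28·36 = 1008 and sum −79: that's −63 and −16.
Split the middle term: 28·u**2−63·u − 16·u+36 = 7·u·(4·u−9) − 4·(4·u−9).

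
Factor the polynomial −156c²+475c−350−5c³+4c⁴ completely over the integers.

(4c−5)(c+7)(c−2)(c−5)

Among the possible rational roots, c = 5/4 is a root, giving the factor (4c−5) and quotient c³−39c+70.
Then c = −7 is a root, giving the factor (c+7) and quotient c²−7c+10.
The remaining quadratic factors as (c−2)(c−5).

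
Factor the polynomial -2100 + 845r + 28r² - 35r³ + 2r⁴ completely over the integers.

(2r - 7)(r + 5)(r - 15)(r - 4)

Testing divisors of the constant over divisors of the leading coefficient, r = 7/2 is a root, giving the factor (2r - 7) and quotient r³ - 14r² - 35r + 300.
Then r = 4 is a root, so (r - 4) is a factor; dividing leaves r² - 10r - 75.
The remaining quadratic factors as (r - 15)(r + 5).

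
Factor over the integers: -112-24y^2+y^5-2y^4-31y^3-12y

(y+2)(y+4)(y-7)(y^2-y+2)

Trying the rational-root candidates, y = 7 is a root, so (y-7) is a factor; dividing leaves y^4+5y^3+4y^2+4y+16.
Next, y = -2 is a root, giving the factor (y+2) and quotient y^3+3y^2-2y+8.
Next, y = -4 is a root, so (y+4) divides it; the quotient is y^2-y+2.
The quadratic y^2-y+2 has discriminant -7 < 0 and is irreducible over ℤ.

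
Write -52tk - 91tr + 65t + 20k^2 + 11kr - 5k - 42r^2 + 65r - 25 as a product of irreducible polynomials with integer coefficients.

-(13t - 5k + 6r - 5)(4k + 7r - 5)

Group: -4k(13t - 5k + 6r - 5) + (-7r + 5)(13t - 5k + 6r - 5); both groups contain (13t - 5k + 6r - 5).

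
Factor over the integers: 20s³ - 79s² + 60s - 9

(4s - 3)(5s - 1)(s - 3)

By the rational root theorem, s = 3/4 is a root, so (4s - 3) divides it; the quotient is 5s² - 16s + 3.
The remaining quadratic factors as (s - 3)(5s - 1).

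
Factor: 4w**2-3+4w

(2w+3)(2w-1)

Need a pair with product 4·(-3) = -12 and sum 4: that's 6 and -2.
Split the middle term: 4w**2+6w - 2w-3 = 2w(2w+3) - (2w+3).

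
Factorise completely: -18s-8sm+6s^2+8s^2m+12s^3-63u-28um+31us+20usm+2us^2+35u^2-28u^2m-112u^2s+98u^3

(14u-6s-4m-9)(u-s+1)(7u+2s)

Group: 7u(14u^2-20us-4um+5u+6s^2+4sm+3s-4m-9) + 2s(14u^2-20us-4um+5u+6s^2+4sm+3s-4m-9); both groups contain (14u^2-20us-4um+5u+6s^2+4sm+3s-4m-9), so (7u+2s) is a factor with cofactor 14u^2-20us-4um+5u+6s^2+4sm+3s-4m-9.
The cofactor groups again: 14u^2-20us-4um+5u+6s^2+4sm+3s-4m-9 = 14u(u-s+1) + (-6s-4m-9)(u-s+1); both groups contain (u-s+1), giving (14u-6s-4m-9)(u-s+1).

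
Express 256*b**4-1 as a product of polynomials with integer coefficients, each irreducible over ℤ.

(4*b+1)*(4*b-1)*(16*b**2+1)

Write as (16*b**2)² − (1)², then factor 16*b**2-1 once more.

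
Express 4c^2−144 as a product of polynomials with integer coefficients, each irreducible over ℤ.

Pull out the common factor 4; c^2−36 is a difference of squares.

4(c+6)(c−6)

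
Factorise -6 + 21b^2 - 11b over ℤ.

Need a pair with product 21·(-6) = -126 and sum -11: that's 7 and -18.
Split the middle term: 21b^2 + 7b - 18b - 6 = 7b(3b + 1) - 6(3b + 1).

(3b + 1)(7b - 6)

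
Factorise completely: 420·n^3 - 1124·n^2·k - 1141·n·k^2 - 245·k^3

(2·n - 7·k)·(14·n + 5·k)·(15·n + 7·k)

Group: 15·n·(28·n^2 - 88·n·k - 35·k^2) + 7·k·(28·n^2 - 88·n·k - 35·k^2); both groups contain (28·n^2 - 88·n·k - 35·k^2), so (15·n + 7·k) is a factor with cofactor 28·n^2 - 88·n·k - 35·k^2.
The cofactor groups again: 28·n^2 - 88·n·k - 35·k^2 = 14·n·(2·n - 7·k) + 5·k·(2·n - 7·k); both groups contain (2·n - 7·k), giving (14·n + 5·k)·(2·n - 7·k).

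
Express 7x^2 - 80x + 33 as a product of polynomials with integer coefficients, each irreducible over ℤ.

(7x - 3)(x - 11)

Need a pair with product 7·33 = 231 and sum -80: that's -77 and -3.
Split the middle term: 7x^2 - 77x - 3x + 33 = 7x(x - 11) - 3(x - 11).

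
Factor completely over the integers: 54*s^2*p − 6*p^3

Factor out 6*p, leaving 9*s^2 − p^2, which is a difference of two squares.

6*p*(3*s − p)*(3*s + p)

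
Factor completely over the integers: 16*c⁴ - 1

Write as (4*c²)² − (1)², then factor 4*c² - 1 once more.

(2*c + 1)*(2*c - 1)*(4*c² + 1)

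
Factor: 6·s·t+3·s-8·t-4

(2·t+1)·(3·s-4)

Group as (6·s·t+3·s) + (-8·t-4) = 3·s·(2·t+1) - 4·(2·t+1).
Both groups share the factor (2·t+1).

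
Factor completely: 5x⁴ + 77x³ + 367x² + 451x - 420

(5x - 3)(x + 4)(x + 5)(x + 7)

Among the possible rational roots, x = -4 is a root, so (x + 4) is a factor; dividing leaves 5x³ + 57x² + 139x - 105.
Then x = -7 is a root, so (x + 7) is a factor; dividing leaves 5x² + 22x - 15.
The remaining quadratic factors as (x + 5)(5x - 3).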